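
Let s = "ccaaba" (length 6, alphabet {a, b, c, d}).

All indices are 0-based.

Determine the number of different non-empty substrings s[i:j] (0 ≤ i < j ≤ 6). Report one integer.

18

rank | idx | suffix
   0 |   5 | a
   1 |   2 | aaba
   2 |   3 | aba
   3 |   4 | ba
   4 |   1 | caaba
   5 |   0 | ccaaba

SA = [5, 2, 3, 4, 1, 0]
i: (SA[i-1],SA[i]) lcp shared
  1: (5,2) 1 'a'
  2: (2,3) 1 'a'
  3: (3,4) 0 ''
  4: (4,1) 0 ''
  5: (1,0) 1 'c'

n(n+1)/2 = 6·7/2 = 21
Σ LCP = 0 + 1 + 1 + 0 + 0 + 1 = 3
distinct = 21 − 3 = 18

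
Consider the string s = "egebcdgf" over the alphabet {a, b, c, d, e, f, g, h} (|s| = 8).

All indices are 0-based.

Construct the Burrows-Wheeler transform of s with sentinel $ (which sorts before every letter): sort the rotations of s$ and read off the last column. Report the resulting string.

rank  rotation   last
    0  $egebcdgf  f
    1  bcdgf$ege  e
    2  cdgf$egeb  b
    3  dgf$egebc  c
    4  ebcdgf$eg  g
    5  egebcdgf$  $
    6  f$egebcdg  g
    7  gebcdgf$e  e
    8  gf$egebcd  d

febcg$ged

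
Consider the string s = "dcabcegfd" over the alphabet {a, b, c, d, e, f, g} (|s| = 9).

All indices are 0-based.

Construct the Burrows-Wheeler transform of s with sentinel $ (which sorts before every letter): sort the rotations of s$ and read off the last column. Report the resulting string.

dcadbf$cge

rank  rotation    last
    0  $dcabcegfd  d
    1  abcegfd$dc  c
    2  bcegfd$dca  a
    3  cabcegfd$d  d
    4  cegfd$dcab  b
    5  d$dcabcegf  f
    6  dcabcegfd$  $
    7  egfd$dcabc  c
    8  fd$dcabceg  g
    9  gfd$dcabce  e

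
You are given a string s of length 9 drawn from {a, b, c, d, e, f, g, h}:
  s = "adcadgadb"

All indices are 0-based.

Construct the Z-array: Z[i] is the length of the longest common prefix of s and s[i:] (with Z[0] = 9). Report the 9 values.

Z[0]=9
i=1: i≥r, start 0; Z[1]=0
i=2: i≥r, start 0; Z[2]=0
i=3: i≥r, start 0; Z[3]=2 scan→box=[3,5)
i=4: min(r-i=1, Z[1]=0)=0; Z[4]=0
i=5: i≥r, start 0; Z[5]=0
i=6: i≥r, start 0; Z[6]=2 scan→box=[6,8)
i=7: min(r-i=1, Z[1]=0)=0; Z[7]=0
i=8: i≥r, start 0; Z[8]=0

[9, 0, 0, 2, 0, 0, 2, 0, 0]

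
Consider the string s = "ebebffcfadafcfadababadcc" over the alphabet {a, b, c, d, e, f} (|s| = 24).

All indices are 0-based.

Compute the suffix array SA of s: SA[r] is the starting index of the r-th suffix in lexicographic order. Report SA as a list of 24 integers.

[16, 18, 14, 8, 20, 10, 17, 19, 1, 3, 23, 22, 12, 6, 15, 9, 21, 0, 2, 13, 7, 11, 5, 4]

rank | idx | suffix
   0 |  16 | ababadcc
   1 |  18 | abadcc
   2 |  14 | adababadcc
   3 |   8 | adafcfadababadcc
   4 |  20 | adcc
   5 |  10 | afcfadababadcc
   6 |  17 | babadcc
   7 |  19 | badcc
   8 |   1 | bebffcfadafcfadababadcc
   9 |   3 | bffcfadafcfadababadcc
  10 |  23 | c
  11 |  22 | cc
  12 |  12 | cfadababadcc
  13 |   6 | cfadafcfadababadcc
  14 |  15 | dababadcc
  15 |   9 | dafcfadababadcc
  16 |  21 | dcc
  17 |   0 | ebebffcfadafcfadababadcc
  18 |   2 | ebffcfadafcfadababadcc
  19 |  13 | fadababadcc
  20 |   7 | fadafcfadababadcc
  21 |  11 | fcfadababadcc
  22 |   5 | fcfadafcfadababadcc
  23 |   4 | ffcfadafcfadababadcc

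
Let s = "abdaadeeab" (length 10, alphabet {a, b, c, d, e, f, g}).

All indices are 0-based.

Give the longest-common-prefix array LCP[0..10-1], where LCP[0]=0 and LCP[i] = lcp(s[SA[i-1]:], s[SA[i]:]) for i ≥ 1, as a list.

[0, 1, 2, 1, 0, 1, 0, 1, 0, 1]

sorted suffixes:
  #0 SA[0]=3  'aadeeab'
  #1 SA[1]=8  'ab'
  #2 SA[2]=0  'abdaadeeab'
  #3 SA[3]=4  'adeeab'
  #4 SA[4]=9  'b'
  #5 SA[5]=1  'bdaadeeab'
  #6 SA[6]=2  'daadeeab'
  #7 SA[7]=5  'deeab'
  #8 SA[8]=7  'eab'
  #9 SA[9]=6  'eeab'

SA = [3, 8, 0, 4, 9, 1, 2, 5, 7, 6]
[i] adj suffixes → lcp
  [1] 3/8 → 1 ('a')
  [2] 8/0 → 2 ('ab')
  [3] 0/4 → 1 ('a')
  [4] 4/9 → 0 ('')
  [5] 9/1 → 1 ('b')
  [6] 1/2 → 0 ('')
  [7] 2/5 → 1 ('d')
  [8] 5/7 → 0 ('')
  [9] 7/6 → 1 ('e')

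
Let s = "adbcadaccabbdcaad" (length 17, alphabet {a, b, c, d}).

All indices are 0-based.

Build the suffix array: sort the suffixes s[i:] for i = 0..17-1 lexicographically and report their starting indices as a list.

rank→(start, suffix):
  0 → (14, 'aad')
  1 → (9, 'abbdcaad')
  2 → (6, 'accabbdcaad')
  3 → (15, 'ad')
  4 → (4, 'adaccabbdcaad')
  5 → (0, 'adbcadaccabbdcaad')
  6 → (10, 'bbdcaad')
  7 → (2, 'bcadaccabbdcaad')
  8 → (11, 'bdcaad')
  9 → (13, 'caad')
  10 → (8, 'cabbdcaad')
  11 → (3, 'cadaccabbdcaad')
  12 → (7, 'ccabbdcaad')
  13 → (16, 'd')
  14 → (5, 'daccabbdcaad')
  15 → (1, 'dbcadaccabbdcaad')
  16 → (12, 'dcaad')

[14, 9, 6, 15, 4, 0, 10, 2, 11, 13, 8, 3, 7, 16, 5, 1, 12]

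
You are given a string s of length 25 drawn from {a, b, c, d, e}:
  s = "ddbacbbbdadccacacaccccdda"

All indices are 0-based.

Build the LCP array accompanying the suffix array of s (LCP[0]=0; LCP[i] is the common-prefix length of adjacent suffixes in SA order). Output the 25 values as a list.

[0, 1, 4, 2, 2, 1, 0, 1, 2, 1, 0, 5, 3, 1, 1, 2, 3, 2, 1, 0, 2, 1, 1, 1, 2]

rank→(start, suffix):
  0 → (24, 'a')
  1 → (13, 'acacaccccdda')
  2 → (15, 'acaccccdda')
  3 → (3, 'acbbbdadccacacaccccdda')
  4 → (17, 'accccdda')
  5 → (9, 'adccacacaccccdda')
  6 → (2, 'bacbbbdadccacacaccccdda')
  7 → (5, 'bbbdadccacacaccccdda')
  8 → (6, 'bbdadccacacaccccdda')
  9 → (7, 'bdadccacacaccccdda')
  10 → (12, 'cacacaccccdda')
  11 → (14, 'cacaccccdda')
  12 → (16, 'caccccdda')
  13 → (4, 'cbbbdadccacacaccccdda')
  14 → (11, 'ccacacaccccdda')
  15 → (18, 'ccccdda')
  16 → (19, 'cccdda')
  17 → (20, 'ccdda')
  18 → (21, 'cdda')
  19 → (23, 'da')
  20 → (8, 'dadccacacaccccdda')
  21 → (1, 'dbacbbbdadccacacaccccdda')
  22 → (10, 'dccacacaccccdda')
  23 → (22, 'dda')
  24 → (0, 'ddbacbbbdadccacacaccccdda')

SA = [24, 13, 15, 3, 17, 9, 2, 5, 6, 7, 12, 14, 16, 4, 11, 18, 19, 20, 21, 23, 8, 1, 10, 22, 0]
i: (SA[i-1],SA[i]) lcp shared
  1: (24,13) 1 'a'
  2: (13,15) 4 'acac'
  3: (15,3) 2 'ac'
  4: (3,17) 2 'ac'
  5: (17,9) 1 'a'
  6: (9,2) 0 ''
  7: (2,5) 1 'b'
  8: (5,6) 2 'bb'
  9: (6,7) 1 'b'
  10: (7,12) 0 ''
  11: (12,14) 5 'cacac'
  12: (14,16) 3 'cac'
  13: (16,4) 1 'c'
  14: (4,11) 1 'c'
  15: (11,18) 2 'cc'
  16: (18,19) 3 'ccc'
  17: (19,20) 2 'cc'
  18: (20,21) 1 'c'
  19: (21,23) 0 ''
  20: (23,8) 2 'da'
  21: (8,1) 1 'd'
  22: (1,10) 1 'd'
  23: (10,22) 1 'd'
  24: (22,0) 2 'dd'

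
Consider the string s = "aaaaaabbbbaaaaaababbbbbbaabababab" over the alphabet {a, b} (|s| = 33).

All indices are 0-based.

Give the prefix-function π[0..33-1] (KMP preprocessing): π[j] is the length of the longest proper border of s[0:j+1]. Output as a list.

π[0] = 0
j=1 s[j]='a': π[1]=1 (border 'a')
j=2 s[j]='a': π[2]=2 (border 'aa')
j=3 s[j]='a': π[3]=3 (border 'aaa')
j=4 s[j]='a': π[4]=4 (border 'aaaa')
j=5 s[j]='a': π[5]=5 (border 'aaaaa')
j=6 s[j]='b': k: 5→4→3→2→1→0; π[6]=0 (border '')
j=7 s[j]='b': π[7]=0 (border '')
j=8 s[j]='b': π[8]=0 (border '')
j=9 s[j]='b': π[9]=0 (border '')
j=10 s[j]='a': π[10]=1 (border 'a')
j=11 s[j]='a': π[11]=2 (border 'aa')
j=12 s[j]='a': π[12]=3 (border 'aaa')
j=13 s[j]='a': π[13]=4 (border 'aaaa')
j=14 s[j]='a': π[14]=5 (border 'aaaaa')
j=15 s[j]='a': π[15]=6 (border 'aaaaaa')
j=16 s[j]='b': π[16]=7 (border 'aaaaaab')
j=17 s[j]='a': k: 7→0; π[17]=1 (border 'a')
j=18 s[j]='b': k: 1→0; π[18]=0 (border '')
j=19 s[j]='b': π[19]=0 (border '')
j=20 s[j]='b': π[20]=0 (border '')
j=21 s[j]='b': π[21]=0 (border '')
j=22 s[j]='b': π[22]=0 (border '')
j=23 s[j]='b': π[23]=0 (border '')
j=24 s[j]='a': π[24]=1 (border 'a')
j=25 s[j]='a': π[25]=2 (border 'aa')
j=26 s[j]='b': k: 2→1→0; π[26]=0 (border '')
j=27 s[j]='a': π[27]=1 (border 'a')
j=28 s[j]='b': k: 1→0; π[28]=0 (border '')
j=29 s[j]='a': π[29]=1 (border 'a')
j=30 s[j]='b': k: 1→0; π[30]=0 (border '')
j=31 s[j]='a': π[31]=1 (border 'a')
j=32 s[j]='b': k: 1→0; π[32]=0 (border '')

[0, 1, 2, 3, 4, 5, 0, 0, 0, 0, 1, 2, 3, 4, 5, 6, 7, 1, 0, 0, 0, 0, 0, 0, 1, 2, 0, 1, 0, 1, 0, 1, 0]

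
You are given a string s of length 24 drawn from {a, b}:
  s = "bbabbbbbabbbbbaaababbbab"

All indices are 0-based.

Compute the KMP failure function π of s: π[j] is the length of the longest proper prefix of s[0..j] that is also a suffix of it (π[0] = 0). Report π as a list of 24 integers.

[0, 1, 0, 1, 2, 2, 2, 2, 3, 4, 5, 6, 7, 8, 9, 0, 0, 1, 0, 1, 2, 2, 3, 4]

π[0] = 0
j=1 s[j]='b': π[1]=1 (border 'b')
j=2 s[j]='a': k: 1→0; π[2]=0 (border '')
j=3 s[j]='b': π[3]=1 (border 'b')
j=4 s[j]='b': π[4]=2 (border 'bb')
j=5 s[j]='b': k: 2→1; π[5]=2 (border 'bb')
j=6 s[j]='b': k: 2→1; π[6]=2 (border 'bb')
j=7 s[j]='b': k: 2→1; π[7]=2 (border 'bb')
j=8 s[j]='a': π[8]=3 (border 'bba')
j=9 s[j]='b': π[9]=4 (border 'bbab')
j=10 s[j]='b': π[10]=5 (border 'bbabb')
j=11 s[j]='b': π[11]=6 (border 'bbabbb')
j=12 s[j]='b': π[12]=7 (border 'bbabbbb')
j=13 s[j]='b': π[13]=8 (border 'bbabbbbb')
j=14 s[j]='a': π[14]=9 (border 'bbabbbbba')
j=15 s[j]='a': k: 9→3→0; π[15]=0 (border '')
j=16 s[j]='a': π[16]=0 (border '')
j=17 s[j]='b': π[17]=1 (border 'b')
j=18 s[j]='a': k: 1→0; π[18]=0 (border '')
j=19 s[j]='b': π[19]=1 (border 'b')
j=20 s[j]='b': π[20]=2 (border 'bb')
j=21 s[j]='b': k: 2→1; π[21]=2 (border 'bb')
j=22 s[j]='a': π[22]=3 (border 'bba')
j=23 s[j]='b': π[23]=4 (border 'bbab')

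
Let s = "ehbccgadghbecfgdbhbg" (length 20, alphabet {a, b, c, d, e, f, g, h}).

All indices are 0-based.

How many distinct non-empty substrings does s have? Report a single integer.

sorted suffixes:
  #0 SA[0]=6  'adghbecfgdbhbg'
  #1 SA[1]=2  'bccgadghbecfgdbhbg'
  #2 SA[2]=10  'becfgdbhbg'
  #3 SA[3]=18  'bg'
  #4 SA[4]=16  'bhbg'
  #5 SA[5]=3  'ccgadghbecfgdbhbg'
  #6 SA[6]=12  'cfgdbhbg'
  #7 SA[7]=4  'cgadghbecfgdbhbg'
  #8 SA[8]=15  'dbhbg'
  #9 SA[9]=7  'dghbecfgdbhbg'
  #10 SA[10]=11  'ecfgdbhbg'
  #11 SA[11]=0  'ehbccgadghbecfgdbhbg'
  #12 SA[12]=13  'fgdbhbg'
  #13 SA[13]=19  'g'
  #14 SA[14]=5  'gadghbecfgdbhbg'
  #15 SA[15]=14  'gdbhbg'
  #16 SA[16]=8  'ghbecfgdbhbg'
  #17 SA[17]=1  'hbccgadghbecfgdbhbg'
  #18 SA[18]=9  'hbecfgdbhbg'
  #19 SA[19]=17  'hbg'

SA = [6, 2, 10, 18, 16, 3, 12, 4, 15, 7, 11, 0, 13, 19, 5, 14, 8, 1, 9, 17]
i: (SA[i-1],SA[i]) lcp shared
  1: (6,2) 0 ''
  2: (2,10) 1 'b'
  3: (10,18) 1 'b'
  4: (18,16) 1 'b'
  5: (16,3) 0 ''
  6: (3,12) 1 'c'
  7: (12,4) 1 'c'
  8: (4,15) 0 ''
  9: (15,7) 1 'd'
  10: (7,11) 0 ''
  11: (11,0) 1 'e'
  12: (0,13) 0 ''
  13: (13,19) 0 ''
  14: (19,5) 1 'g'
  15: (5,14) 1 'g'
  16: (14,8) 1 'g'
  17: (8,1) 0 ''
  18: (1,9) 2 'hb'
  19: (9,17) 2 'hb'

n(n+1)/2 = 20·21/2 = 210
Σ LCP = 0 + 0 + 1 + 1 + 1 + 0 + 1 + 1 + 0 + 1 + 0 + 1 + 0 + 0 + 1 + 1 + 1 + 0 + 2 + 2 = 14
distinct = 210 − 14 = 196

196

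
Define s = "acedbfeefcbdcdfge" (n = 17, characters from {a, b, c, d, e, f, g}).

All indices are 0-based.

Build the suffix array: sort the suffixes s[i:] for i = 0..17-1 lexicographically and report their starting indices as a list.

[0, 10, 4, 9, 12, 1, 3, 11, 13, 16, 2, 6, 7, 8, 5, 14, 15]

rank→(start, suffix):
  0 → (0, 'acedbfeefcbdcdfge')
  1 → (10, 'bdcdfge')
  2 → (4, 'bfeefcbdcdfge')
  3 → (9, 'cbdcdfge')
  4 → (12, 'cdfge')
  5 → (1, 'cedbfeefcbdcdfge')
  6 → (3, 'dbfeefcbdcdfge')
  7 → (11, 'dcdfge')
  8 → (13, 'dfge')
  9 → (16, 'e')
  10 → (2, 'edbfeefcbdcdfge')
  11 → (6, 'eefcbdcdfge')
  12 → (7, 'efcbdcdfge')
  13 → (8, 'fcbdcdfge')
  14 → (5, 'feefcbdcdfge')
  15 → (14, 'fge')
  16 → (15, 'ge')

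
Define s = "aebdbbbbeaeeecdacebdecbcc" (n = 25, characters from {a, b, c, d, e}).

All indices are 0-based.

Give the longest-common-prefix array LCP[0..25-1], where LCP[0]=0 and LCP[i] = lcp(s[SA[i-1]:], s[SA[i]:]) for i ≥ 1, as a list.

sorted suffixes:
  #0 SA[0]=15  'acebdecbcc'
  #1 SA[1]=0  'aebdbbbbeaeeecdacebdecbcc'
  #2 SA[2]=9  'aeeecdacebdecbcc'
  #3 SA[3]=4  'bbbbeaeeecdacebdecbcc'
  #4 SA[4]=5  'bbbeaeeecdacebdecbcc'
  #5 SA[5]=6  'bbeaeeecdacebdecbcc'
  #6 SA[6]=22  'bcc'
  #7 SA[7]=2  'bdbbbbeaeeecdacebdecbcc'
  #8 SA[8]=18  'bdecbcc'
  #9 SA[9]=7  'beaeeecdacebdecbcc'
  #10 SA[10]=24  'c'
  #11 SA[11]=21  'cbcc'
  #12 SA[12]=23  'cc'
  #13 SA[13]=13  'cdacebdecbcc'
  #14 SA[14]=16  'cebdecbcc'
  #15 SA[15]=14  'dacebdecbcc'
  #16 SA[16]=3  'dbbbbeaeeecdacebdecbcc'
  #17 SA[17]=19  'decbcc'
  #18 SA[18]=8  'eaeeecdacebdecbcc'
  #19 SA[19]=1  'ebdbbbbeaeeecdacebdecbcc'
  #20 SA[20]=17  'ebdecbcc'
  #21 SA[21]=20  'ecbcc'
  #22 SA[22]=12  'ecdacebdecbcc'
  #23 SA[23]=11  'eecdacebdecbcc'
  #24 SA[24]=10  'eeecdacebdecbcc'

SA = [15, 0, 9, 4, 5, 6, 22, 2, 18, 7, 24, 21, 23, 13, 16, 14, 3, 19, 8, 1, 17, 20, 12, 11, 10]
[i] adj suffixes → lcp
  [1] 15/0 → 1 ('a')
  [2] 0/9 → 2 ('ae')
  [3] 9/4 → 0 ('')
  [4] 4/5 → 3 ('bbb')
  [5] 5/6 → 2 ('bb')
  [6] 6/22 → 1 ('b')
  [7] 22/2 → 1 ('b')
  [8] 2/18 → 2 ('bd')
  [9] 18/7 → 1 ('b')
  [10] 7/24 → 0 ('')
  [11] 24/21 → 1 ('c')
  [12] 21/23 → 1 ('c')
  [13] 23/13 → 1 ('c')
  [14] 13/16 → 1 ('c')
  [15] 16/14 → 0 ('')
  [16] 14/3 → 1 ('d')
  [17] 3/19 → 1 ('d')
  [18] 19/8 → 0 ('')
  [19] 8/1 → 1 ('e')
  [20] 1/17 → 3 ('ebd')
  [21] 17/20 → 1 ('e')
  [22] 20/12 → 2 ('ec')
  [23] 12/11 → 1 ('e')
  [24] 11/10 → 2 ('ee')

[0, 1, 2, 0, 3, 2, 1, 1, 2, 1, 0, 1, 1, 1, 1, 0, 1, 1, 0, 1, 3, 1, 2, 1, 2]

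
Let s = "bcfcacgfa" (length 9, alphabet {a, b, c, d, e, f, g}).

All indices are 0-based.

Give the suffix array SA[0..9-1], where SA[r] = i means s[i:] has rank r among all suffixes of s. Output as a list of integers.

sorted suffixes:
  #0 SA[0]=8  'a'
  #1 SA[1]=4  'acgfa'
  #2 SA[2]=0  'bcfcacgfa'
  #3 SA[3]=3  'cacgfa'
  #4 SA[4]=1  'cfcacgfa'
  #5 SA[5]=5  'cgfa'
  #6 SA[6]=7  'fa'
  #7 SA[7]=2  'fcacgfa'
  #8 SA[8]=6  'gfa'

[8, 4, 0, 3, 1, 5, 7, 2, 6]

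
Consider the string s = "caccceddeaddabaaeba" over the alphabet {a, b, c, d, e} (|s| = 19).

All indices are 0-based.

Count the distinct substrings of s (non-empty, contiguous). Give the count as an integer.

173

sorted suffixes:
  #0 SA[0]=18  'a'
  #1 SA[1]=14  'aaeba'
  #2 SA[2]=12  'abaaeba'
  #3 SA[3]=1  'accceddeaddabaaeba'
  #4 SA[4]=9  'addabaaeba'
  #5 SA[5]=15  'aeba'
  #6 SA[6]=17  'ba'
  #7 SA[7]=13  'baaeba'
  #8 SA[8]=0  'caccceddeaddabaaeba'
  #9 SA[9]=2  'ccceddeaddabaaeba'
  #10 SA[10]=3  'cceddeaddabaaeba'
  #11 SA[11]=4  'ceddeaddabaaeba'
  #12 SA[12]=11  'dabaaeba'
  #13 SA[13]=10  'ddabaaeba'
  #14 SA[14]=6  'ddeaddabaaeba'
  #15 SA[15]=7  'deaddabaaeba'
  #16 SA[16]=8  'eaddabaaeba'
  #17 SA[17]=16  'eba'
  #18 SA[18]=5  'eddeaddabaaeba'

SA = [18, 14, 12, 1, 9, 15, 17, 13, 0, 2, 3, 4, 11, 10, 6, 7, 8, 16, 5]
i: (SA[i-1],SA[i]) lcp shared
  1: (18,14) 1 'a'
  2: (14,12) 1 'a'
  3: (12,1) 1 'a'
  4: (1,9) 1 'a'
  5: (9,15) 1 'a'
  6: (15,17) 0 ''
  7: (17,13) 2 'ba'
  8: (13,0) 0 ''
  9: (0,2) 1 'c'
  10: (2,3) 2 'cc'
  11: (3,4) 1 'c'
  12: (4,11) 0 ''
  13: (11,10) 1 'd'
  14: (10,6) 2 'dd'
  15: (6,7) 1 'd'
  16: (7,8) 0 ''
  17: (8,16) 1 'e'
  18: (16,5) 1 'e'

n(n+1)/2 = 19·20/2 = 190
Σ LCP = 0 + 1 + 1 + 1 + 1 + 1 + 0 + 2 + 0 + 1 + 2 + 1 + 0 + 1 + 2 + 1 + 0 + 1 + 1 = 17
distinct = 190 − 17 = 173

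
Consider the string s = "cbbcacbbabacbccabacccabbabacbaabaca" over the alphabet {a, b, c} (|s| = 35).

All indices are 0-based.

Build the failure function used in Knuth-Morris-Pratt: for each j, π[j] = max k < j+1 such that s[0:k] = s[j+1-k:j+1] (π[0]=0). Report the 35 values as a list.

[0, 0, 0, 1, 0, 1, 2, 3, 0, 0, 0, 1, 2, 1, 1, 0, 0, 0, 1, 1, 1, 0, 0, 0, 0, 0, 0, 1, 2, 0, 0, 0, 0, 1, 0]

π[0] = 0
j=1 s[j]='b': π[1]=0 (border '')
j=2 s[j]='b': π[2]=0 (border '')
j=3 s[j]='c': π[3]=1 (border 'c')
j=4 s[j]='a': k: 1→0; π[4]=0 (border '')
j=5 s[j]='c': π[5]=1 (border 'c')
j=6 s[j]='b': π[6]=2 (border 'cb')
j=7 s[j]='b': π[7]=3 (border 'cbb')
j=8 s[j]='a': k: 3→0; π[8]=0 (border '')
j=9 s[j]='b': π[9]=0 (border '')
j=10 s[j]='a': π[10]=0 (border '')
j=11 s[j]='c': π[11]=1 (border 'c')
j=12 s[j]='b': π[12]=2 (border 'cb')
j=13 s[j]='c': k: 2→0; π[13]=1 (border 'c')
j=14 s[j]='c': k: 1→0; π[14]=1 (border 'c')
j=15 s[j]='a': k: 1→0; π[15]=0 (border '')
j=16 s[j]='b': π[16]=0 (border '')
j=17 s[j]='a': π[17]=0 (border '')
j=18 s[j]='c': π[18]=1 (border 'c')
j=19 s[j]='c': k: 1→0; π[19]=1 (border 'c')
j=20 s[j]='c': k: 1→0; π[20]=1 (border 'c')
j=21 s[j]='a': k: 1→0; π[21]=0 (border '')
j=22 s[j]='b': π[22]=0 (border '')
j=23 s[j]='b': π[23]=0 (border '')
j=24 s[j]='a': π[24]=0 (border '')
j=25 s[j]='b': π[25]=0 (border '')
j=26 s[j]='a': π[26]=0 (border '')
j=27 s[j]='c': π[27]=1 (border 'c')
j=28 s[j]='b': π[28]=2 (border 'cb')
j=29 s[j]='a': k: 2→0; π[29]=0 (border '')
j=30 s[j]='a': π[30]=0 (border '')
j=31 s[j]='b': π[31]=0 (border '')
j=32 s[j]='a': π[32]=0 (border '')
j=33 s[j]='c': π[33]=1 (border 'c')
j=34 s[j]='a': k: 1→0; π[34]=0 (border '')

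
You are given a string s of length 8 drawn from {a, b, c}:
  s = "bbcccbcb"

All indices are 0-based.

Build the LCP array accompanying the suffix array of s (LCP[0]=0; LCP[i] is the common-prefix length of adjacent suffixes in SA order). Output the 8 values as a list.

rank | idx | suffix
   0 |   7 | b
   1 |   0 | bbcccbcb
   2 |   5 | bcb
   3 |   1 | bcccbcb
   4 |   6 | cb
   5 |   4 | cbcb
   6 |   3 | ccbcb
   7 |   2 | cccbcb

SA = [7, 0, 5, 1, 6, 4, 3, 2]
[i] adj suffixes → lcp
  [1] 7/0 → 1 ('b')
  [2] 0/5 → 1 ('b')
  [3] 5/1 → 2 ('bc')
  [4] 1/6 → 0 ('')
  [5] 6/4 → 2 ('cb')
  [6] 4/3 → 1 ('c')
  [7] 3/2 → 2 ('cc')

[0, 1, 1, 2, 0, 2, 1, 2]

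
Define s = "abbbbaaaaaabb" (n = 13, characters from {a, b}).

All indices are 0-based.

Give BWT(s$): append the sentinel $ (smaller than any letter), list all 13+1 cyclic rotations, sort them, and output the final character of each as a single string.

bbaaaaa$bbabba

rank  rotation        last
    0  $abbbbaaaaaabb  b
    1  aaaaaabb$abbbb  b
    2  aaaaabb$abbbba  a
    3  aaaabb$abbbbaa  a
    4  aaabb$abbbbaaa  a
    5  aabb$abbbbaaaa  a
    6  abb$abbbbaaaaa  a
    7  abbbbaaaaaabb$  $
    8  b$abbbbaaaaaab  b
    9  baaaaaabb$abbb  b
   10  bb$abbbbaaaaaa  a
   11  bbaaaaaabb$abb  b
   12  bbbaaaaaabb$ab  b
   13  bbbbaaaaaabb$a  a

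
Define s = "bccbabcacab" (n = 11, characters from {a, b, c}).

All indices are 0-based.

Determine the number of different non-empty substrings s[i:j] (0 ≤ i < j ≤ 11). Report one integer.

rank→(start, suffix):
  0 → (9, 'ab')
  1 → (4, 'abcacab')
  2 → (7, 'acab')
  3 → (10, 'b')
  4 → (3, 'babcacab')
  5 → (5, 'bcacab')
  6 → (0, 'bccbabcacab')
  7 → (8, 'cab')
  8 → (6, 'cacab')
  9 → (2, 'cbabcacab')
  10 → (1, 'ccbabcacab')

SA = [9, 4, 7, 10, 3, 5, 0, 8, 6, 2, 1]
rank  pair      lcp
   1  s[9:],s[4:]  2  'ab'
   2  s[4:],s[7:]  1  'a'
   3  s[7:],s[10:]  0  ''
   4  s[10:],s[3:]  1  'b'
   5  s[3:],s[5:]  1  'b'
   6  s[5:],s[0:]  2  'bc'
   7  s[0:],s[8:]  0  ''
   8  s[8:],s[6:]  2  'ca'
   9  s[6:],s[2:]  1  'c'
  10  s[2:],s[1:]  1  'c'

n(n+1)/2 = 11·12/2 = 66
Σ LCP = 0 + 2 + 1 + 0 + 1 + 1 + 2 + 0 + 2 + 1 + 1 = 11
distinct = 66 − 11 = 55

55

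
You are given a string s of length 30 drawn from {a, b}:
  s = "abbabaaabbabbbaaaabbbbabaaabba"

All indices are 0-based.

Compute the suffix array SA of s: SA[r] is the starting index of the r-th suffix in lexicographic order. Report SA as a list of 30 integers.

[29, 14, 24, 5, 15, 25, 6, 16, 22, 3, 26, 0, 7, 10, 17, 28, 13, 23, 4, 21, 2, 9, 27, 12, 20, 1, 8, 11, 19, 18]

rank | idx | suffix
   0 |  29 | a
   1 |  14 | aaaabbbbabaaabba
   2 |  24 | aaabba
   3 |   5 | aaabbabbbaaaabbbbabaaabba
   4 |  15 | aaabbbbabaaabba
   5 |  25 | aabba
   6 |   6 | aabbabbbaaaabbbbabaaabba
   7 |  16 | aabbbbabaaabba
   8 |  22 | abaaabba
   9 |   3 | abaaabbabbbaaaabbbbabaaabba
  10 |  26 | abba
  11 |   0 | abbabaaabbabbbaaaabbbbabaaabba
  12 |   7 | abbabbbaaaabbbbabaaabba
  13 |  10 | abbbaaaabbbbabaaabba
  14 |  17 | abbbbabaaabba
  15 |  28 | ba
  16 |  13 | baaaabbbbabaaabba
  17 |  23 | baaabba
  18 |   4 | baaabbabbbaaaabbbbabaaabba
  19 |  21 | babaaabba
  20 |   2 | babaaabbabbbaaaabbbbabaaabba
  21 |   9 | babbbaaaabbbbabaaabba
  22 |  27 | bba
  23 |  12 | bbaaaabbbbabaaabba
  24 |  20 | bbabaaabba
  25 |   1 | bbabaaabbabbbaaaabbbbabaaabba
  26 |   8 | bbabbbaaaabbbbabaaabba
  27 |  11 | bbbaaaabbbbabaaabba
  28 |  19 | bbbabaaabba
  29 |  18 | bbbbabaaabba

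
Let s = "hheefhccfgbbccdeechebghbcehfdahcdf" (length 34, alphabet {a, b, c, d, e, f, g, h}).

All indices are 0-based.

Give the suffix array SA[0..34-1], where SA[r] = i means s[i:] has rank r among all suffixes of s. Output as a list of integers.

[29, 10, 11, 23, 20, 12, 6, 13, 31, 24, 7, 17, 28, 14, 32, 19, 16, 15, 2, 3, 25, 33, 27, 8, 4, 9, 21, 22, 5, 30, 18, 1, 26, 0]

rank→(start, suffix):
  0 → (29, 'ahcdf')
  1 → (10, 'bbccdeechebghbcehfdahcdf')
  2 → (11, 'bccdeechebghbcehfdahcdf')
  3 → (23, 'bcehfdahcdf')
  4 → (20, 'bghbcehfdahcdf')
  5 → (12, 'ccdeechebghbcehfdahcdf')
  6 → (6, 'ccfgbbccdeechebghbcehfdahcdf')
  7 → (13, 'cdeechebghbcehfdahcdf')
  8 → (31, 'cdf')
  9 → (24, 'cehfdahcdf')
  10 → (7, 'cfgbbccdeechebghbcehfdahcdf')
  11 → (17, 'chebghbcehfdahcdf')
  12 → (28, 'dahcdf')
  13 → (14, 'deechebghbcehfdahcdf')
  14 → (32, 'df')
  15 → (19, 'ebghbcehfdahcdf')
  16 → (16, 'echebghbcehfdahcdf')
  17 → (15, 'eechebghbcehfdahcdf')
  18 → (2, 'eefhccfgbbccdeechebghbcehfdahcdf')
  19 → (3, 'efhccfgbbccdeechebghbcehfdahcdf')
  20 → (25, 'ehfdahcdf')
  21 → (33, 'f')
  22 → (27, 'fdahcdf')
  23 → (8, 'fgbbccdeechebghbcehfdahcdf')
  24 → (4, 'fhccfgbbccdeechebghbcehfdahcdf')
  25 → (9, 'gbbccdeechebghbcehfdahcdf')
  26 → (21, 'ghbcehfdahcdf')
  27 → (22, 'hbcehfdahcdf')
  28 → (5, 'hccfgbbccdeechebghbcehfdahcdf')
  29 → (30, 'hcdf')
  30 → (18, 'hebghbcehfdahcdf')
  31 → (1, 'heefhccfgbbccdeechebghbcehfdahcdf')
  32 → (26, 'hfdahcdf')
  33 → (0, 'hheefhccfgbbccdeechebghbcehfdahcdf')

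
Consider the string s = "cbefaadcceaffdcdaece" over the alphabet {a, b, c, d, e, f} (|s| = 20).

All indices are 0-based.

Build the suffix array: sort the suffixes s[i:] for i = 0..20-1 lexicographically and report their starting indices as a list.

[4, 5, 16, 10, 1, 0, 7, 14, 18, 8, 15, 6, 13, 19, 9, 17, 2, 3, 12, 11]

rank | idx | suffix
   0 |   4 | aadcceaffdcdaece
   1 |   5 | adcceaffdcdaece
   2 |  16 | aece
   3 |  10 | affdcdaece
   4 |   1 | befaadcceaffdcdaece
   5 |   0 | cbefaadcceaffdcdaece
   6 |   7 | cceaffdcdaece
   7 |  14 | cdaece
   8 |  18 | ce
   9 |   8 | ceaffdcdaece
  10 |  15 | daece
  11 |   6 | dcceaffdcdaece
  12 |  13 | dcdaece
  13 |  19 | e
  14 |   9 | eaffdcdaece
  15 |  17 | ece
  16 |   2 | efaadcceaffdcdaece
  17 |   3 | faadcceaffdcdaece
  18 |  12 | fdcdaece
  19 |  11 | ffdcdaece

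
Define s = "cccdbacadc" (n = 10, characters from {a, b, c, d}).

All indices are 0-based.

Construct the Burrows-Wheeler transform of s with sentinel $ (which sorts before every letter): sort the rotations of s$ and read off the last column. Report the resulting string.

cbcdda$ccca

rank  rotation     last
    0  $cccdbacadc  c
    1  acadc$cccdb  b
    2  adc$cccdbac  c
    3  bacadc$cccd  d
    4  c$cccdbacad  d
    5  cadc$cccdba  a
    6  cccdbacadc$  $
    7  ccdbacadc$c  c
    8  cdbacadc$cc  c
    9  dbacadc$ccc  c
   10  dc$cccdbaca  a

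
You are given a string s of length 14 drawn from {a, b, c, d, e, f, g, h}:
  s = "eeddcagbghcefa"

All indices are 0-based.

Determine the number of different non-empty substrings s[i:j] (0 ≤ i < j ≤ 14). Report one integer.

rank | idx | suffix
   0 |  13 | a
   1 |   5 | agbghcefa
   2 |   7 | bghcefa
   3 |   4 | cagbghcefa
   4 |  10 | cefa
   5 |   3 | dcagbghcefa
   6 |   2 | ddcagbghcefa
   7 |   1 | eddcagbghcefa
   8 |   0 | eeddcagbghcefa
   9 |  11 | efa
  10 |  12 | fa
  11 |   6 | gbghcefa
  12 |   8 | ghcefa
  13 |   9 | hcefa

SA = [13, 5, 7, 4, 10, 3, 2, 1, 0, 11, 12, 6, 8, 9]
i: (SA[i-1],SA[i]) lcp shared
  1: (13,5) 1 'a'
  2: (5,7) 0 ''
  3: (7,4) 0 ''
  4: (4,10) 1 'c'
  5: (10,3) 0 ''
  6: (3,2) 1 'd'
  7: (2,1) 0 ''
  8: (1,0) 1 'e'
  9: (0,11) 1 'e'
  10: (11,12) 0 ''
  11: (12,6) 0 ''
  12: (6,8) 1 'g'
  13: (8,9) 0 ''

n(n+1)/2 = 14·15/2 = 105
Σ LCP = 0 + 1 + 0 + 0 + 1 + 0 + 1 + 0 + 1 + 1 + 0 + 0 + 1 + 0 = 6
distinct = 105 − 6 = 99

99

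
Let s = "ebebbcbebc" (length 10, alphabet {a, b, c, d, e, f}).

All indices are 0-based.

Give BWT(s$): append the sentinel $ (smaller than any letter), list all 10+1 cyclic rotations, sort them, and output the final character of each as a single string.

ceebecbbbb$

rank  rotation     last
    0  $ebebbcbebc  c
    1  bbcbebc$ebe  e
    2  bc$ebebbcbe  e
    3  bcbebc$ebeb  b
    4  bebbcbebc$e  e
    5  bebc$ebebbc  c
    6  c$ebebbcbeb  b
    7  cbebc$ebebb  b
    8  ebbcbebc$eb  b
    9  ebc$ebebbcb  b
   10  ebebbcbebc$  $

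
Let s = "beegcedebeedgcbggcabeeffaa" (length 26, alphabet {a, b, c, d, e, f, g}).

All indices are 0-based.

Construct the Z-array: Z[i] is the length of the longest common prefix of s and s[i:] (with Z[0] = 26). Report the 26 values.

Z[0]=26
i=1: i≥r, start 0; Z[1]=0
i=2: i≥r, start 0; Z[2]=0
i=3: i≥r, start 0; Z[3]=0
i=4: i≥r, start 0; Z[4]=0
i=5: i≥r, start 0; Z[5]=0
i=6: i≥r, start 0; Z[6]=0
i=7: i≥r, start 0; Z[7]=0
i=8: i≥r, start 0; Z[8]=3 extend→box=[8,11)
i=9: min(r-i=2, Z[1]=0)=0; Z[9]=0
i=10: min(r-i=1, Z[2]=0)=0; Z[10]=0
i=11: i≥r, start 0; Z[11]=0
i=12: i≥r, start 0; Z[12]=0
i=13: i≥r, start 0; Z[13]=0
i=14: i≥r, start 0; Z[14]=1 extend→box=[14,15)
i=15: i≥r, start 0; Z[15]=0
i=16: i≥r, start 0; Z[16]=0
i=17: i≥r, start 0; Z[17]=0
i=18: i≥r, start 0; Z[18]=0
i=19: i≥r, start 0; Z[19]=3 extend→box=[19,22)
i=20: min(r-i=2, Z[1]=0)=0; Z[20]=0
i=21: min(r-i=1, Z[2]=0)=0; Z[21]=0
i=22: i≥r, start 0; Z[22]=0
i=23: i≥r, start 0; Z[23]=0
i=24: i≥r, start 0; Z[24]=0
i=25: i≥r, start 0; Z[25]=0

[26, 0, 0, 0, 0, 0, 0, 0, 3, 0, 0, 0, 0, 0, 1, 0, 0, 0, 0, 3, 0, 0, 0, 0, 0, 0]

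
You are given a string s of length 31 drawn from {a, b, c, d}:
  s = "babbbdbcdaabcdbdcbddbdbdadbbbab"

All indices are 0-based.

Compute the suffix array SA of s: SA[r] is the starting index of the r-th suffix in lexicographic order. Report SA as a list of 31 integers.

[9, 29, 1, 10, 24, 30, 28, 0, 27, 26, 2, 3, 6, 11, 22, 4, 20, 14, 17, 16, 7, 12, 8, 23, 25, 5, 21, 19, 13, 15, 18]

rank | idx | suffix
   0 |   9 | aabcdbdcbddbdbdadbbbab
   1 |  29 | ab
   2 |   1 | abbbdbcdaabcdbdcbddbdbdadbbbab
   3 |  10 | abcdbdcbddbdbdadbbbab
   4 |  24 | adbbbab
   5 |  30 | b
   6 |  28 | bab
   7 |   0 | babbbdbcdaabcdbdcbddbdbdadbbbab
   8 |  27 | bbab
   9 |  26 | bbbab
  10 |   2 | bbbdbcdaabcdbdcbddbdbdadbbbab
  11 |   3 | bbdbcdaabcdbdcbddbdbdadbbbab
  12 |   6 | bcdaabcdbdcbddbdbdadbbbab
  13 |  11 | bcdbdcbddbdbdadbbbab
  14 |  22 | bdadbbbab
  15 |   4 | bdbcdaabcdbdcbddbdbdadbbbab
  16 |  20 | bdbdadbbbab
  17 |  14 | bdcbddbdbdadbbbab
  18 |  17 | bddbdbdadbbbab
  19 |  16 | cbddbdbdadbbbab
  20 |   7 | cdaabcdbdcbddbdbdadbbbab
  21 |  12 | cdbdcbddbdbdadbbbab
  22 |   8 | daabcdbdcbddbdbdadbbbab
  23 |  23 | dadbbbab
  24 |  25 | dbbbab
  25 |   5 | dbcdaabcdbdcbddbdbdadbbbab
  26 |  21 | dbdadbbbab
  27 |  19 | dbdbdadbbbab
  28 |  13 | dbdcbddbdbdadbbbab
  29 |  15 | dcbddbdbdadbbbab
  30 |  18 | ddbdbdadbbbab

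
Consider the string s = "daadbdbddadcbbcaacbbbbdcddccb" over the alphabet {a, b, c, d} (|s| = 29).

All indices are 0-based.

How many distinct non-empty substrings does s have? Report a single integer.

393

sorted suffixes:
  #0 SA[0]=15  'aacbbbbdcddccb'
  #1 SA[1]=1  'aadbdbddadcbbcaacbbbbdcddccb'
  #2 SA[2]=16  'acbbbbdcddccb'
  #3 SA[3]=2  'adbdbddadcbbcaacbbbbdcddccb'
  #4 SA[4]=9  'adcbbcaacbbbbdcddccb'
  #5 SA[5]=28  'b'
  #6 SA[6]=18  'bbbbdcddccb'
  #7 SA[7]=19  'bbbdcddccb'
  #8 SA[8]=12  'bbcaacbbbbdcddccb'
  #9 SA[9]=20  'bbdcddccb'
  #10 SA[10]=13  'bcaacbbbbdcddccb'
  #11 SA[11]=4  'bdbddadcbbcaacbbbbdcddccb'
  #12 SA[12]=21  'bdcddccb'
  #13 SA[13]=6  'bddadcbbcaacbbbbdcddccb'
  #14 SA[14]=14  'caacbbbbdcddccb'
  #15 SA[15]=27  'cb'
  #16 SA[16]=17  'cbbbbdcddccb'
  #17 SA[17]=11  'cbbcaacbbbbdcddccb'
  #18 SA[18]=26  'ccb'
  #19 SA[19]=23  'cddccb'
  #20 SA[20]=0  'daadbdbddadcbbcaacbbbbdcddccb'
  #21 SA[21]=8  'dadcbbcaacbbbbdcddccb'
  #22 SA[22]=3  'dbdbddadcbbcaacbbbbdcddccb'
  #23 SA[23]=5  'dbddadcbbcaacbbbbdcddccb'
  #24 SA[24]=10  'dcbbcaacbbbbdcddccb'
  #25 SA[25]=25  'dccb'
  #26 SA[26]=22  'dcddccb'
  #27 SA[27]=7  'ddadcbbcaacbbbbdcddccb'
  #28 SA[28]=24  'ddccb'

SA = [15, 1, 16, 2, 9, 28, 18, 19, 12, 20, 13, 4, 21, 6, 14, 27, 17, 11, 26, 23, 0, 8, 3, 5, 10, 25, 22, 7, 24]
[i] adj suffixes → lcp
  [1] 15/1 → 2 ('aa')
  [2] 1/16 → 1 ('a')
  [3] 16/2 → 1 ('a')
  [4] 2/9 → 2 ('ad')
  [5] 9/28 → 0 ('')
  [6] 28/18 → 1 ('b')
  [7] 18/19 → 3 ('bbb')
  [8] 19/12 → 2 ('bb')
  [9] 12/20 → 2 ('bb')
  [10] 20/13 → 1 ('b')
  [11] 13/4 → 1 ('b')
  [12] 4/21 → 2 ('bd')
  [13] 21/6 → 2 ('bd')
  [14] 6/14 → 0 ('')
  [15] 14/27 → 1 ('c')
  [16] 27/17 → 2 ('cb')
  [17] 17/11 → 3 ('cbb')
  [18] 11/26 → 1 ('c')
  [19] 26/23 → 1 ('c')
  [20] 23/0 → 0 ('')
  [21] 0/8 → 2 ('da')
  [22] 8/3 → 1 ('d')
  [23] 3/5 → 3 ('dbd')
  [24] 5/10 → 1 ('d')
  [25] 10/25 → 2 ('dc')
  [26] 25/22 → 2 ('dc')
  [27] 22/7 → 1 ('d')
  [28] 7/24 → 2 ('dd')

n(n+1)/2 = 29·30/2 = 435
Σ LCP = 0 + 2 + 1 + 1 + 2 + 0 + 1 + 3 + 2 + 2 + 1 + 1 + 2 + 2 + 0 + 1 + 2 + 3 + 1 + 1 + 0 + 2 + 1 + 3 + 1 + 2 + 2 + 1 + 2 = 42
distinct = 435 − 42 = 393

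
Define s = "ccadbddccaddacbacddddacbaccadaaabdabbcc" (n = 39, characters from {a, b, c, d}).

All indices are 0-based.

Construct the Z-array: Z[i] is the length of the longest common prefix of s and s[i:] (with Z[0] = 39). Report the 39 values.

Z[0]=39
i=1: outside box; Z[1]=1 scan→box=[1,2)
i=2: outside box; Z[2]=0
i=3: outside box; Z[3]=0
i=4: outside box; Z[4]=0
i=5: outside box; Z[5]=0
i=6: outside box; Z[6]=0
i=7: outside box; Z[7]=4 scan→box=[7,11)
i=8: min(r-i=3, Z[1]=1)=1; Z[8]=1
i=9: min(r-i=2, Z[2]=0)=0; Z[9]=0
i=10: min(r-i=1, Z[3]=0)=0; Z[10]=0
i=11: outside box; Z[11]=0
i=12: outside box; Z[12]=0
i=13: outside box; Z[13]=1 scan→box=[13,14)
i=14: outside box; Z[14]=0
i=15: outside box; Z[15]=0
i=16: outside box; Z[16]=1 scan→box=[16,17)
i=17: outside box; Z[17]=0
i=18: outside box; Z[18]=0
i=19: outside box; Z[19]=0
i=20: outside box; Z[20]=0
i=21: outside box; Z[21]=0
i=22: outside box; Z[22]=1 scan→box=[22,23)
i=23: outside box; Z[23]=0
i=24: outside box; Z[24]=0
i=25: outside box; Z[25]=4 scan→box=[25,29)
i=26: min(r-i=3, Z[1]=1)=1; Z[26]=1
i=27: min(r-i=2, Z[2]=0)=0; Z[27]=0
i=28: min(r-i=1, Z[3]=0)=0; Z[28]=0
i=29: outside box; Z[29]=0
i=30: outside box; Z[30]=0
i=31: outside box; Z[31]=0
i=32: outside box; Z[32]=0
i=33: outside box; Z[33]=0
i=34: outside box; Z[34]=0
i=35: outside box; Z[35]=0
i=36: outside box; Z[36]=0
i=37: outside box; Z[37]=2 scan→box=[37,39)
i=38: min(r-i=1, Z[1]=1)=1; Z[38]=1

[39, 1, 0, 0, 0, 0, 0, 4, 1, 0, 0, 0, 0, 1, 0, 0, 1, 0, 0, 0, 0, 0, 1, 0, 0, 4, 1, 0, 0, 0, 0, 0, 0, 0, 0, 0, 0, 2, 1]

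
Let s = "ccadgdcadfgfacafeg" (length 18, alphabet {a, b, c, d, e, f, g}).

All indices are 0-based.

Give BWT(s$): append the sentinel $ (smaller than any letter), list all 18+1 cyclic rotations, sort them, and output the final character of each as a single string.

rank  rotation             last
    0  $ccadgdcadfgfacafeg  g
    1  acafeg$ccadgdcadfgf  f
    2  adfgfacafeg$ccadgdc  c
    3  adgdcadfgfacafeg$cc  c
    4  afeg$ccadgdcadfgfac  c
    5  cadfgfacafeg$ccadgd  d
    6  cadgdcadfgfacafeg$c  c
    7  cafeg$ccadgdcadfgfa  a
    8  ccadgdcadfgfacafeg$  $
    9  dcadfgfacafeg$ccadg  g
   10  dfgfacafeg$ccadgdca  a
   11  dgdcadfgfacafeg$cca  a
   12  eg$ccadgdcadfgfacaf  f
   13  facafeg$ccadgdcadfg  g
   14  feg$ccadgdcadfgfaca  a
   15  fgfacafeg$ccadgdcad  d
   16  g$ccadgdcadfgfacafe  e
   17  gdcadfgfacafeg$ccad  d
   18  gfacafeg$ccadgdcadf  f

gfcccdca$gaafgadedf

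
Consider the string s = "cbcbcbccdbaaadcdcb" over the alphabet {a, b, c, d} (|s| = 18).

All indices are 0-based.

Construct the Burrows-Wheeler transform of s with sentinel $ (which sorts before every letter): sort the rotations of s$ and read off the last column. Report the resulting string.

rank  rotation             last
    0  $cbcbcbccdbaaadcdcb  b
    1  aaadcdcb$cbcbcbccdb  b
    2  aadcdcb$cbcbcbccdba  a
    3  adcdcb$cbcbcbccdbaa  a
    4  b$cbcbcbccdbaaadcdc  c
    5  baaadcdcb$cbcbcbccd  d
    6  bcbcbccdbaaadcdcb$c  c
    7  bcbccdbaaadcdcb$cbc  c
    8  bccdbaaadcdcb$cbcbc  c
    9  cb$cbcbcbccdbaaadcd  d
   10  cbcbcbccdbaaadcdcb$  $
   11  cbcbccdbaaadcdcb$cb  b
   12  cbccdbaaadcdcb$cbcb  b
   13  ccdbaaadcdcb$cbcbcb  b
   14  cdbaaadcdcb$cbcbcbc  c
   15  cdcb$cbcbcbccdbaaad  d
   16  dbaaadcdcb$cbcbcbcc  c
   17  dcb$cbcbcbccdbaaadc  c
   18  dcdcb$cbcbcbccdbaaa  a

bbaacdcccd$bbbcdcca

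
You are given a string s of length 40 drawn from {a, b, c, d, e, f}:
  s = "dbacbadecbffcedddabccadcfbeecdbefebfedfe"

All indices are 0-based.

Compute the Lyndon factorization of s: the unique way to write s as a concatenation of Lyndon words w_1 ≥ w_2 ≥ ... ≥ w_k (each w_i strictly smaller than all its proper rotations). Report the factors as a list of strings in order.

["d", "b", "acbadecbffceddd", "abccadcfbeecdbefebfedfe"]

emit factor 1: 'd' (i=0, period=1)
emit factor 2: 'b' (i=1, period=1)
emit factor 3: 'acbadecbffceddd' (i=2, period=15)
emit factor 4: 'abccadcfbeecdbefebfedfe' (i=17, period=23)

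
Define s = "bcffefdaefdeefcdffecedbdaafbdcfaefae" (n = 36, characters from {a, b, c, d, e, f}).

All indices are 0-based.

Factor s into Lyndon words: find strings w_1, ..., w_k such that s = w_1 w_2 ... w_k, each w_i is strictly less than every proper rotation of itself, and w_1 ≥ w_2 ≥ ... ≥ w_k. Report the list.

emit factor 1: 'bcffefd' (i=0, period=7)
emit factor 2: 'aefdeefcdffecedbd' (i=7, period=17)
emit factor 3: 'aafbdcfaefae' (i=24, period=12)

["bcffefd", "aefdeefcdffecedbd", "aafbdcfaefae"]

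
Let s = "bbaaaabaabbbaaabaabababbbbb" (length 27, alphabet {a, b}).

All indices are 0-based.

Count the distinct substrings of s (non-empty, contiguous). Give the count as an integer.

297

sorted suffixes:
  #0 SA[0]=2  'aaaabaabbbaaabaabababbbbb'
  #1 SA[1]=12  'aaabaabababbbbb'
  #2 SA[2]=3  'aaabaabbbaaabaabababbbbb'
  #3 SA[3]=13  'aabaabababbbbb'
  #4 SA[4]=4  'aabaabbbaaabaabababbbbb'
  #5 SA[5]=16  'aabababbbbb'
  #6 SA[6]=7  'aabbbaaabaabababbbbb'
  #7 SA[7]=14  'abaabababbbbb'
  #8 SA[8]=5  'abaabbbaaabaabababbbbb'
  #9 SA[9]=17  'abababbbbb'
  #10 SA[10]=19  'ababbbbb'
  #11 SA[11]=8  'abbbaaabaabababbbbb'
  #12 SA[12]=21  'abbbbb'
  #13 SA[13]=26  'b'
  #14 SA[14]=1  'baaaabaabbbaaabaabababbbbb'
  #15 SA[15]=11  'baaabaabababbbbb'
  #16 SA[16]=15  'baabababbbbb'
  #17 SA[17]=6  'baabbbaaabaabababbbbb'
  #18 SA[18]=18  'bababbbbb'
  #19 SA[19]=20  'babbbbb'
  #20 SA[20]=25  'bb'
  #21 SA[21]=0  'bbaaaabaabbbaaabaabababbbbb'
  #22 SA[22]=10  'bbaaabaabababbbbb'
  #23 SA[23]=24  'bbb'
  #24 SA[24]=9  'bbbaaabaabababbbbb'
  #25 SA[25]=23  'bbbb'
  #26 SA[26]=22  'bbbbb'

SA = [2, 12, 3, 13, 4, 16, 7, 14, 5, 17, 19, 8, 21, 26, 1, 11, 15, 6, 18, 20, 25, 0, 10, 24, 9, 23, 22]
[i] adj suffixes → lcp
  [1] 2/12 → 3 ('aaa')
  [2] 12/3 → 7 ('aaabaab')
  [3] 3/13 → 2 ('aa')
  [4] 13/4 → 6 ('aabaab')
  [5] 4/16 → 4 ('aaba')
  [6] 16/7 → 3 ('aab')
  [7] 7/14 → 1 ('a')
  [8] 14/5 → 5 ('abaab')
  [9] 5/17 → 3 ('aba')
  [10] 17/19 → 4 ('abab')
  [11] 19/8 → 2 ('ab')
  [12] 8/21 → 4 ('abbb')
  [13] 21/26 → 0 ('')
  [14] 26/1 → 1 ('b')
  [15] 1/11 → 4 ('baaa')
  [16] 11/15 → 3 ('baa')
  [17] 15/6 → 4 ('baab')
  [18] 6/18 → 2 ('ba')
  [19] 18/20 → 3 ('bab')
  [20] 20/25 → 1 ('b')
  [21] 25/0 → 2 ('bb')
  [22] 0/10 → 5 ('bbaaa')
  [23] 10/24 → 2 ('bb')
  [24] 24/9 → 3 ('bbb')
  [25] 9/23 → 3 ('bbb')
  [26] 23/22 → 4 ('bbbb')

n(n+1)/2 = 27·28/2 = 378
Σ LCP = 0 + 3 + 7 + 2 + 6 + 4 + 3 + 1 + 5 + 3 + 4 + 2 + 4 + 0 + 1 + 4 + 3 + 4 + 2 + 3 + 1 + 2 + 5 + 2 + 3 + 3 + 4 = 81
distinct = 378 − 81 = 297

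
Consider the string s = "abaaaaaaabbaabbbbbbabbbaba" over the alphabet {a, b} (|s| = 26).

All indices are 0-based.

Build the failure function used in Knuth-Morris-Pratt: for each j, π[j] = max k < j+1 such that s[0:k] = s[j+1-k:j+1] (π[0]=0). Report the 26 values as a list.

π[0] = 0
j=1 s[j]='b': π[1]=0 (border '')
j=2 s[j]='a': π[2]=1 (border 'a')
j=3 s[j]='a': k: 1→0; π[3]=1 (border 'a')
j=4 s[j]='a': k: 1→0; π[4]=1 (border 'a')
j=5 s[j]='a': k: 1→0; π[5]=1 (border 'a')
j=6 s[j]='a': k: 1→0; π[6]=1 (border 'a')
j=7 s[j]='a': k: 1→0; π[7]=1 (border 'a')
j=8 s[j]='a': k: 1→0; π[8]=1 (border 'a')
j=9 s[j]='b': π[9]=2 (border 'ab')
j=10 s[j]='b': k: 2→0; π[10]=0 (border '')
j=11 s[j]='a': π[11]=1 (border 'a')
j=12 s[j]='a': k: 1→0; π[12]=1 (border 'a')
j=13 s[j]='b': π[13]=2 (border 'ab')
j=14 s[j]='b': k: 2→0; π[14]=0 (border '')
j=15 s[j]='b': π[15]=0 (border '')
j=16 s[j]='b': π[16]=0 (border '')
j=17 s[j]='b': π[17]=0 (border '')
j=18 s[j]='b': π[18]=0 (border '')
j=19 s[j]='a': π[19]=1 (border 'a')
j=20 s[j]='b': π[20]=2 (border 'ab')
j=21 s[j]='b': k: 2→0; π[21]=0 (border '')
j=22 s[j]='b': π[22]=0 (border '')
j=23 s[j]='a': π[23]=1 (border 'a')
j=24 s[j]='b': π[24]=2 (border 'ab')
j=25 s[j]='a': π[25]=3 (border 'aba')

[0, 0, 1, 1, 1, 1, 1, 1, 1, 2, 0, 1, 1, 2, 0, 0, 0, 0, 0, 1, 2, 0, 0, 1, 2, 3]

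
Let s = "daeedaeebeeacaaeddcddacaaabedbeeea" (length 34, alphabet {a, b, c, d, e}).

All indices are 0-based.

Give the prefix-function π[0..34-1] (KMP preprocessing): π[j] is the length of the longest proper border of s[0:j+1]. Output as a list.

[0, 0, 0, 0, 1, 2, 3, 4, 0, 0, 0, 0, 0, 0, 0, 0, 1, 1, 0, 1, 1, 2, 0, 0, 0, 0, 0, 0, 1, 0, 0, 0, 0, 0]

π[0] = 0
j=1 s[j]='a': π[1]=0 (border '')
j=2 s[j]='e': π[2]=0 (border '')
j=3 s[j]='e': π[3]=0 (border '')
j=4 s[j]='d': π[4]=1 (border 'd')
j=5 s[j]='a': π[5]=2 (border 'da')
j=6 s[j]='e': π[6]=3 (border 'dae')
j=7 s[j]='e': π[7]=4 (border 'daee')
j=8 s[j]='b': k: 4→0; π[8]=0 (border '')
j=9 s[j]='e': π[9]=0 (border '')
j=10 s[j]='e': π[10]=0 (border '')
j=11 s[j]='a': π[11]=0 (border '')
j=12 s[j]='c': π[12]=0 (border '')
j=13 s[j]='a': π[13]=0 (border '')
j=14 s[j]='a': π[14]=0 (border '')
j=15 s[j]='e': π[15]=0 (border '')
j=16 s[j]='d': π[16]=1 (border 'd')
j=17 s[j]='d': k: 1→0; π[17]=1 (border 'd')
j=18 s[j]='c': k: 1→0; π[18]=0 (border '')
j=19 s[j]='d': π[19]=1 (border 'd')
j=20 s[j]='d': k: 1→0; π[20]=1 (border 'd')
j=21 s[j]='a': π[21]=2 (border 'da')
j=22 s[j]='c': k: 2→0; π[22]=0 (border '')
j=23 s[j]='a': π[23]=0 (border '')
j=24 s[j]='a': π[24]=0 (border '')
j=25 s[j]='a': π[25]=0 (border '')
j=26 s[j]='b': π[26]=0 (border '')
j=27 s[j]='e': π[27]=0 (border '')
j=28 s[j]='d': π[28]=1 (border 'd')
j=29 s[j]='b': k: 1→0; π[29]=0 (border '')
j=30 s[j]='e': π[30]=0 (border '')
j=31 s[j]='e': π[31]=0 (border '')
j=32 s[j]='e': π[32]=0 (border '')
j=33 s[j]='a': π[33]=0 (border '')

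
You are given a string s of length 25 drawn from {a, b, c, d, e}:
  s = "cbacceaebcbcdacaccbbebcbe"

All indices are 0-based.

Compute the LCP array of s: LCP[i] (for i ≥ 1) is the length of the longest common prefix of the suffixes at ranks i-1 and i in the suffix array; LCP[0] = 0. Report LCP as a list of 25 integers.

[0, 2, 3, 1, 0, 1, 1, 3, 2, 1, 2, 0, 1, 2, 2, 2, 1, 2, 1, 1, 0, 0, 1, 1, 4]

sorted suffixes:
  #0 SA[0]=13  'acaccbbebcbe'
  #1 SA[1]=15  'accbbebcbe'
  #2 SA[2]=2  'acceaebcbcdacaccbbebcbe'
  #3 SA[3]=6  'aebcbcdacaccbbebcbe'
  #4 SA[4]=1  'bacceaebcbcdacaccbbebcbe'
  #5 SA[5]=18  'bbebcbe'
  #6 SA[6]=8  'bcbcdacaccbbebcbe'
  #7 SA[7]=21  'bcbe'
  #8 SA[8]=10  'bcdacaccbbebcbe'
  #9 SA[9]=23  'be'
  #10 SA[10]=19  'bebcbe'
  #11 SA[11]=14  'caccbbebcbe'
  #12 SA[12]=0  'cbacceaebcbcdacaccbbebcbe'
  #13 SA[13]=17  'cbbebcbe'
  #14 SA[14]=9  'cbcdacaccbbebcbe'
  #15 SA[15]=22  'cbe'
  #16 SA[16]=16  'ccbbebcbe'
  #17 SA[17]=3  'cceaebcbcdacaccbbebcbe'
  #18 SA[18]=11  'cdacaccbbebcbe'
  #19 SA[19]=4  'ceaebcbcdacaccbbebcbe'
  #20 SA[20]=12  'dacaccbbebcbe'
  #21 SA[21]=24  'e'
  #22 SA[22]=5  'eaebcbcdacaccbbebcbe'
  #23 SA[23]=7  'ebcbcdacaccbbebcbe'
  #24 SA[24]=20  'ebcbe'

SA = [13, 15, 2, 6, 1, 18, 8, 21, 10, 23, 19, 14, 0, 17, 9, 22, 16, 3, 11, 4, 12, 24, 5, 7, 20]
rank  pair      lcp
   1  s[13:],s[15:]  2  'ac'
   2  s[15:],s[2:]  3  'acc'
   3  s[2:],s[6:]  1  'a'
   4  s[6:],s[1:]  0  ''
   5  s[1:],s[18:]  1  'b'
   6  s[18:],s[8:]  1  'b'
   7  s[8:],s[21:]  3  'bcb'
   8  s[21:],s[10:]  2  'bc'
   9  s[10:],s[23:]  1  'b'
  10  s[23:],s[19:]  2  'be'
  11  s[19:],s[14:]  0  ''
  12  s[14:],s[0:]  1  'c'
  13  s[0:],s[17:]  2  'cb'
  14  s[17:],s[9:]  2  'cb'
  15  s[9:],s[22:]  2  'cb'
  16  s[22:],s[16:]  1  'c'
  17  s[16:],s[3:]  2  'cc'
  18  s[3:],s[11:]  1  'c'
  19  s[11:],s[4:]  1  'c'
  20  s[4:],s[12:]  0  ''
  21  s[12:],s[24:]  0  ''
  22  s[24:],s[5:]  1  'e'
  23  s[5:],s[7:]  1  'e'
  24  s[7:],s[20:]  4  'ebcb'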